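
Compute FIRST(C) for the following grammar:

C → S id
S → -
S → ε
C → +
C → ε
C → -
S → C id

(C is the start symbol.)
FIRST sets of the other non-terminals involved (by the same procedure, iterated to a fixed point):
  FIRST(S) = { '+', '-', 'id', ε }

From C → S id:
  - S is a non-terminal: add FIRST(S) \ {ε} = { '+', '-', 'id' }
    S is nullable, so continue to the next symbol
  - id is a terminal: add 'id' and stop
From C → +:
  - '+' is a terminal: add '+' and stop
From C → ε:
  - ε-production, so ε ∈ FIRST(C)
From C → -:
  - '-' is a terminal: add '-' and stop

Collecting: FIRST(C) = { '+', '-', 'id', ε }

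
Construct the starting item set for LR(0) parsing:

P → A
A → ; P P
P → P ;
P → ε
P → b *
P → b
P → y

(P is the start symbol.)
First, augment the grammar with P' → P
I₀ = CLOSURE({ [P' → . P] }):
  [P' → . P] has the dot before P: add [P → . A], [P → . P ;], [P → .], [P → . b *], [P → . b], [P → . y]
  [P → . A] has the dot before A: add [A → . ; P P]
No further items can be added.

I₀ = { [A → . ; P P], [P → . A], [P → . P ;], [P → . b *], [P → . b], [P → . y], [P → .], [P' → . P] }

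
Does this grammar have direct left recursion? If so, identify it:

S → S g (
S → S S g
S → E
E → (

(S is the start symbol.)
Direct left recursion occurs when N → N α for some non-terminal N (the right-hand side begins with the left-hand side itself).

S → S g (: LEFT RECURSIVE (starts with S)
S → S S g: LEFT RECURSIVE (starts with S)
S → E: starts with E
E → (: starts with '('

The grammar has direct left recursion on: S.

Answer: Yes, S is left-recursive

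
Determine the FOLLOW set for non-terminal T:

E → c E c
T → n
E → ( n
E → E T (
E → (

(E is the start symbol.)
In E → E T (: T is followed by '(', add FIRST('(') \ {ε} = { '(' }

Taking the union: FOLLOW(T) = { '(' }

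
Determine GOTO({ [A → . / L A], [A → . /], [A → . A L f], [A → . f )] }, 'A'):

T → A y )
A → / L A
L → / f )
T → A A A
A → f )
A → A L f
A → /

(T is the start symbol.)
GOTO(I, 'A') = CLOSURE({ [A → αX.β] : [A → α.Xβ] ∈ I, X = 'A' })

Items with dot before 'A', with the dot advanced:
  [A → . A L f] → [A → A . L f]
Closure of the advanced items:
  [A → A . L f] has the dot before L: add [L → . / f )]

GOTO = { [A → A . L f], [L → . / f )] }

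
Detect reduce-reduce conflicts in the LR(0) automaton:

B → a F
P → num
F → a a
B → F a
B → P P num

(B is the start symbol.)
No reduce-reduce conflicts

A reduce-reduce conflict occurs when an LR(0) state has two complete items [A → α .] and [B → β .] — both call for a reduction, and with no lookahead the parser cannot choose between them.

Augment with B' → B and build the canonical LR(0) collection (I0 = CLOSURE({[B' → . B]}), then GOTO on every symbol after a dot until no new states appear). It has 12 states:
  I0: { [B → . F a], [B → . P P num], [B → . a F], [B' → . B], [F → . a a], [P → . num] }  — shift
  I1: { [B' → B .] }  — accept
  I2: { [B → F . a] }  — shift
  I3: { [B → P . P num], [P → . num] }  — shift
  I4: { [B → a . F], [F → . a a], [F → a . a] }  — shift
  I5: { [P → num .] }  — reduce
  I6: { [B → a F .] }  — reduce
  I7: { [F → a . a], [F → a a .] }  — shift, reduce
  I8: { [F → a a .] }  — reduce
  I9: { [B → P P . num] }  — shift
  I10: { [B → P P num .] }  — reduce
  I11: { [B → F a .] }  — reduce

No state contains more than one complete item.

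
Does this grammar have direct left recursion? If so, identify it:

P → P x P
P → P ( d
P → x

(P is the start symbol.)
Direct left recursion occurs when N → N α for some non-terminal N (the right-hand side begins with the left-hand side itself).

P → P x P: LEFT RECURSIVE (starts with P)
P → P ( d: LEFT RECURSIVE (starts with P)
P → x: starts with x

The grammar has direct left recursion on: P.

Answer: Yes, P is left-recursive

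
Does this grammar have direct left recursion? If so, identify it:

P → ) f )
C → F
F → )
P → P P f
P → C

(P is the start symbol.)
Yes, P is left-recursive

Direct left recursion occurs when N → N α for some non-terminal N (the right-hand side begins with the left-hand side itself).

P → ) f ): starts with ')'
C → F: starts with F
F → ): starts with ')'
P → P P f: LEFT RECURSIVE (starts with P)
P → C: starts with C

The grammar has direct left recursion on: P.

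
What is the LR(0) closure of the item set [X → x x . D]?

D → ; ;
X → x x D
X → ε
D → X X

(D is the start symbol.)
To compute CLOSURE, for each item [A → α.Bβ] where B is a non-terminal, add [B → .γ] for all productions B → γ; repeat for the newly added items until nothing changes.

Start with: [X → x x . D]
  [X → x x . D] has the dot before D: add [D → . ; ;], [D → . X X]
  [D → . X X] has the dot before X: add [X → . x x D], [X → .]
No further items can be added.

CLOSURE = { [D → . ; ;], [D → . X X], [X → . x x D], [X → .], [X → x x . D] }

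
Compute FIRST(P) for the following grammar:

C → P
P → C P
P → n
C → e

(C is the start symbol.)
{ 'e', 'n' }

To compute FIRST(P), examine every production with P on the left-hand side, reading each right-hand side left to right until a non-nullable symbol is reached.

FIRST sets of the other non-terminals involved (by the same procedure, iterated to a fixed point):
  FIRST(C) = { 'e', 'n' }

From P → C P:
  - C is a non-terminal: add FIRST(C) \ {ε} = { 'e', 'n' }
    C is not nullable, so stop
From P → n:
  - n is a terminal: add 'n' and stop

Collecting: FIRST(P) = { 'e', 'n' }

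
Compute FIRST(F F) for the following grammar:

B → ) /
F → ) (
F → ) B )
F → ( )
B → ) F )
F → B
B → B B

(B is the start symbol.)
FIRST sets of the non-terminals involved (from the grammar, by fixed-point iteration):
  FIRST(F) = { '(', ')' }

To compute FIRST(F F), process the symbols left to right:
Symbol F is a non-terminal. Add FIRST(F) \ {ε} = { '(', ')' }
F is not nullable (ε ∉ FIRST(F)), so stop here.
FIRST(F F) = { '(', ')' }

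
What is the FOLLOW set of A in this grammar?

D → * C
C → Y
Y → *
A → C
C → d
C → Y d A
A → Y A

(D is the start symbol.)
{ $ }

In C → Y d A: A is at the end, add FOLLOW(C)
In A → Y A: A is at the end; this adds FOLLOW(A) to itself — nothing new

The FOLLOW sets referred to above (computed the same way, to a fixed point):
  FOLLOW(C) = { $ }

Taking the union: FOLLOW(A) = { $ }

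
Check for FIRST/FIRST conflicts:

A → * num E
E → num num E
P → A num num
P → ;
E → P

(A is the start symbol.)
No FIRST/FIRST conflicts.

A FIRST/FIRST conflict occurs when two productions N → α and N → β for the same non-terminal have FIRST(α) ∩ FIRST(β) ≠ ∅ (with ε ∈ FIRST of a nullable right-hand side, so two nullable alternatives also conflict).

FIRST sets of the non-terminals at (or reachable through a nullable prefix from) the front of some alternative:
  FIRST(P) = { '*', ';' }
  FIRST(A) = { '*' }

Productions for E:
  E → num num E: FIRST = { 'num' }
  E → P: FIRST = { '*', ';' }
Productions for P:
  P → A num num: FIRST = { '*' }
  P → ;: FIRST = { ';' }
A has only one production, so no FIRST/FIRST conflict is possible there.

All alternatives of each non-terminal have pairwise disjoint FIRST sets.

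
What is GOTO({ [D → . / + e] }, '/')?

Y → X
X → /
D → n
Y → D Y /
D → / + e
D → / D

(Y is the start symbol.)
GOTO(I, '/') = CLOSURE({ [A → αX.β] : [A → α.Xβ] ∈ I, X = '/' })

Items with dot before '/', with the dot advanced:
  [D → . / + e] → [D → / . + e]
Closure adds nothing (no advanced item has the dot before a non-terminal).

GOTO = { [D → / . + e] }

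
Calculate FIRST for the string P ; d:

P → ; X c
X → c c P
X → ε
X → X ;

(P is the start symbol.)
{ ';' }

FIRST sets of the non-terminals involved (from the grammar, by fixed-point iteration):
  FIRST(P) = { ';' }

To compute FIRST(P ; d), process the symbols left to right:
Symbol P is a non-terminal. Add FIRST(P) \ {ε} = { ';' }
P is not nullable (ε ∉ FIRST(P)), so stop here.
FIRST(P ; d) = { ';' }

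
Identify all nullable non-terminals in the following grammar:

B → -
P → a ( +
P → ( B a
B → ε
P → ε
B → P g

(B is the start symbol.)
{ 'B', 'P' }

ε-productions: B → ε, P → ε
So B, P are immediately nullable.
Every non-terminal is now nullable.
Nullable = { 'B', 'P' }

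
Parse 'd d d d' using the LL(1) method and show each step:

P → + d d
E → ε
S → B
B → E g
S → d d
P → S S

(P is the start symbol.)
LL(1) parsing maintains a stack (initially the start symbol over $) and the input. At each step: if the stack top is a terminal, match it against the current input token; if it is a non-terminal N, replace it with the RHS of M[N, lookahead] (the unique production whose predict set contains the lookahead).

Stack is shown with the top on the left.

Stack    Input      Action
--------------------------
P $      d d d d $  output P → S S
S S $    d d d d $  output S → d d
d d S $  d d d d $  match 'd'
d S $    d d d $    match 'd'
S $      d d $      output S → d d
d d $    d d $      match 'd'
d $      d $        match 'd'
$        $          accept

The string is accepted.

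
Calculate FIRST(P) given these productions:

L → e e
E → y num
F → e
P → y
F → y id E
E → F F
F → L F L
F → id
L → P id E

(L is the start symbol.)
To compute FIRST(P), examine every production with P on the left-hand side, reading each right-hand side left to right until a non-nullable symbol is reached.

From P → y:
  - y is a terminal: add 'y' and stop

Collecting: FIRST(P) = { 'y' }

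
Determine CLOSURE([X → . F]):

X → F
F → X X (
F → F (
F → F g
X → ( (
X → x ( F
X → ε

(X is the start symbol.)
Start with: [X → . F]
  [X → . F] has the dot before F: add [F → . X X (], [F → . F (], [F → . F g]
  [F → . X X (] has the dot before X: add [X → . ( (], [X → . x ( F], [X → .]
No further items can be added.

CLOSURE = { [F → . F (], [F → . F g], [F → . X X (], [X → . ( (], [X → . F], [X → . x ( F], [X → .] }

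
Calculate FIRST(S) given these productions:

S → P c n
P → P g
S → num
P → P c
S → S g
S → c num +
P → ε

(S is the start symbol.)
{ 'c', 'g', 'num' }

To compute FIRST(S), examine every production with S on the left-hand side, reading each right-hand side left to right until a non-nullable symbol is reached.

FIRST sets of the other non-terminals involved (by the same procedure, iterated to a fixed point):
  FIRST(P) = { 'c', 'g', ε }

From S → P c n:
  - P is a non-terminal: add FIRST(P) \ {ε} = { 'c', 'g' }
    P is nullable, so continue to the next symbol
  - c is a terminal: add 'c' and stop
From S → num:
  - num is a terminal: add 'num' and stop
From S → S g:
  - S is the symbol being defined: contributes nothing new
    S is not nullable, so stop
From S → c num +:
  - c is a terminal: add 'c' and stop

Collecting: FIRST(S) = { 'c', 'g', 'num' }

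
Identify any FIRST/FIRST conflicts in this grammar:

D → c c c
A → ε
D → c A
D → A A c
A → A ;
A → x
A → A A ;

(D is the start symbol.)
A FIRST/FIRST conflict occurs when two productions N → α and N → β for the same non-terminal have FIRST(α) ∩ FIRST(β) ≠ ∅ (with ε ∈ FIRST of a nullable right-hand side, so two nullable alternatives also conflict).

FIRST sets of the non-terminals at (or reachable through a nullable prefix from) the front of some alternative:
  FIRST(A) = { ';', 'x', ε }

Productions for D:
  D → c c c: FIRST = { 'c' }
  D → c A: FIRST = { 'c' }
  D → A A c: FIRST = { ';', 'c', 'x' }
Productions for A:
  A → ε: FIRST = { ε }
  A → A ;: FIRST = { ';', 'x' }
  A → x: FIRST = { 'x' }
  A → A A ;: FIRST = { ';', 'x' }

Conflict for D: D → c c c and D → c A
  Overlap: { 'c' }
Conflict for D: D → c c c and D → A A c
  Overlap: { 'c' }
Conflict for D: D → c A and D → A A c
  Overlap: { 'c' }
Conflict for A: A → A ; and A → x
  Overlap: { 'x' }
Conflict for A: A → A ; and A → A A ;
  Overlap: { ';', 'x' }
Conflict for A: A → x and A → A A ;
  Overlap: { 'x' }

Answer: Yes. D → c c c / D → c A on { 'c' }; D → c c c / D → A A c on { 'c' }; D → c A / D → A A c on { 'c' }; A → A ';' / A → x on { 'x' }; A → A ';' / A → A A ';' on { ';', 'x' }; A → x / A → A A ';' on { 'x' }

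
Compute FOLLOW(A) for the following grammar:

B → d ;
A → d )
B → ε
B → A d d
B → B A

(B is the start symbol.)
To compute FOLLOW(A), find every occurrence of A on a right-hand side N → α A β: add FIRST(β) \ {ε}, and if β is empty or nullable also add FOLLOW(N). Iterate to a fixed point.

In B → A d d: A is followed by d d, add FIRST(d d) \ {ε} = { 'd' }
In B → B A: A is at the end, add FOLLOW(B)

The FOLLOW sets referred to above (computed the same way, to a fixed point):
  FOLLOW(B) = { $, 'd' }

Taking the union: FOLLOW(A) = { $, 'd' }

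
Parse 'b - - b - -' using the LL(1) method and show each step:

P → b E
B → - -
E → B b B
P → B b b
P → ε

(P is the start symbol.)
LL(1) parsing maintains a stack (initially the start symbol over $) and the input. At each step: if the stack top is a terminal, match it against the current input token; if it is a non-terminal N, replace it with the RHS of M[N, lookahead] (the unique production whose predict set contains the lookahead).

Stack is shown with the top on the left.

Stack      Input          Action
--------------------------------
P $        b - - b - - $  output P → b E
b E $      b - - b - - $  match 'b'
E $        - - b - - $    output E → B b B
B b B $    - - b - - $    output B → - -
- - b B $  - - b - - $    match '-'
- b B $    - b - - $      match '-'
b B $      b - - $        match 'b'
B $        - - $          output B → - -
- - $      - - $          match '-'
- $        - $            match '-'
$          $              accept

The string is accepted.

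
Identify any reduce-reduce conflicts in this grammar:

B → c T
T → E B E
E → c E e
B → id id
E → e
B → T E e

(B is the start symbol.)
A reduce-reduce conflict occurs when an LR(0) state has two complete items [A → α .] and [B → β .] — both call for a reduction, and with no lookahead the parser cannot choose between them.

Augment with B' → B and build the canonical LR(0) collection (I0 = CLOSURE({[B' → . B]}), then GOTO on every symbol after a dot until no new states appear). It has 18 states:
  I0: { [B → . T E e], [B → . c T], [B → . id id], [B' → . B], [E → . c E e], [E → . e], [T → . E B E] }  — shift
  I1: { [B' → B .] }  — accept
  I2: { [B → . T E e], [B → . c T], [B → . id id], [E → . c E e], [E → . e], [T → . E B E], [T → E . B E] }  — shift
  I3: { [B → T . E e], [E → . c E e], [E → . e] }  — shift
  I4: { [B → c . T], [E → . c E e], [E → . e], [E → c . E e], [T → . E B E] }  — shift
  I5: { [E → e .] }  — reduce
  I6: { [B → id . id] }  — shift
  I7: { [B → id id .] }  — reduce
  I8: { [B → . T E e], [B → . c T], [B → . id id], [E → . c E e], [E → . e], [E → c E . e], [T → . E B E], [T → E . B E] }  — shift
  I9: { [B → c T .] }  — reduce
  I10: { [E → . c E e], [E → . e], [E → c . E e] }  — shift
  I11: { [E → c E . e] }  — shift
  I12: { [E → c E e .] }  — reduce
  I13: { [E → . c E e], [E → . e], [T → E B . E] }  — shift
  I14: { [E → c E e .], [E → e .] }  — 2 reduces
  I15: { [T → E B E .] }  — reduce
  I16: { [B → T E . e] }  — shift
  I17: { [B → T E e .] }  — reduce

I14 contains complete items [E → c E e .], [E → e .] — reduce-reduce conflict.

Answer: Yes — I14: [E → c E e .] vs [E → e .]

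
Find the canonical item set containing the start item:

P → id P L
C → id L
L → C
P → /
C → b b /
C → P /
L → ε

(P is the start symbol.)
First, augment the grammar with P' → P
I₀ = CLOSURE({ [P' → . P] }):
  [P' → . P] has the dot before P: add [P → . id P L], [P → . /]
No further items can be added.

I₀ = { [P → . /], [P → . id P L], [P' → . P] }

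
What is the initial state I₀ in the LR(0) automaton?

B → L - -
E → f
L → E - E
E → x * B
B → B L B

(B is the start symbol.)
First, augment the grammar with B' → B
I₀ = CLOSURE({ [B' → . B] }):
  [B' → . B] has the dot before B: add [B → . L - -], [B → . B L B]
  [B → . L - -] has the dot before L: add [L → . E - E]
  [L → . E - E] has the dot before E: add [E → . f], [E → . x * B]
No further items can be added.

I₀ = { [B → . B L B], [B → . L - -], [B' → . B], [E → . f], [E → . x * B], [L → . E - E] }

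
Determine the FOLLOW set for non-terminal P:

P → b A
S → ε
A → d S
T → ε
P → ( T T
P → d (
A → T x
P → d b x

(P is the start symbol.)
To compute FOLLOW(P), find every occurrence of P on a right-hand side N → α P β: add FIRST(β) \ {ε}, and if β is empty or nullable also add FOLLOW(N). Iterate to a fixed point.

P is the start symbol, so $ ∈ FOLLOW(P).
P does not occur on any right-hand side.

Taking the union: FOLLOW(P) = { $ }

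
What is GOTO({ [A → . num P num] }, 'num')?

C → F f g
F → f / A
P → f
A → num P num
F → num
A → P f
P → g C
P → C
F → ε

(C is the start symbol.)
{ [A → num . P num], [C → . F f g], [F → . f / A], [F → . num], [F → .], [P → . C], [P → . f], [P → . g C] }

GOTO(I, 'num') = CLOSURE({ [A → αX.β] : [A → α.Xβ] ∈ I, X = 'num' })

Items with dot before 'num', with the dot advanced:
  [A → . num P num] → [A → num . P num]
Closure of the advanced items:
  [A → num . P num] has the dot before P: add [P → . f], [P → . g C], [P → . C]
  [P → . C] has the dot before C: add [C → . F f g]
  [C → . F f g] has the dot before F: add [F → . f / A], [F → . num], [F → .]

GOTO = { [A → num . P num], [C → . F f g], [F → . f / A], [F → . num], [F → .], [P → . C], [P → . f], [P → . g C] }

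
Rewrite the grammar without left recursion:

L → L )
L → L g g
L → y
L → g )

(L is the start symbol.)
L is directly left-recursive. The standard transformation for
  A → A α₁ | ... | A α_m | β₁ | ... | β_n
is
  A  → β₁ A' | ... | β_n A'
  A' → α₁ A' | ... | α_m A' | ε

L → y becomes L → y L'
L → g ) becomes L → g ) L'
L → L ) becomes L' → ) L'
L → L g g becomes L' → g g L'
Add L' → ε

Resulting grammar:
L → y L'
L → g ) L'
L' → ) L'
L' → g g L'
L' → ε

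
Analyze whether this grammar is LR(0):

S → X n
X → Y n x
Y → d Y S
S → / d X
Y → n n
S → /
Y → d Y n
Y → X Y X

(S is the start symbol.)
Augment with S' → S and build the canonical LR(0) collection (I0 = CLOSURE({[S' → . S]}), then GOTO on every symbol after a dot until no new states appear). It has 20 states:
  I0: { [S → . / d X], [S → . /], [S → . X n], [S' → . S], [X → . Y n x], [Y → . X Y X], [Y → . d Y S], [Y → . d Y n], [Y → . n n] }  — shift
  I1: { [S → / . d X], [S → / .] }  — shift, reduce
  I2: { [S' → S .] }  — accept
  I3: { [S → X . n], [X → . Y n x], [Y → . X Y X], [Y → . d Y S], [Y → . d Y n], [Y → . n n], [Y → X . Y X] }  — shift
  I4: { [X → Y . n x] }  — shift
  I5: { [X → . Y n x], [Y → . X Y X], [Y → . d Y S], [Y → . d Y n], [Y → . n n], [Y → d . Y S], [Y → d . Y n] }  — shift
  I6: { [Y → n . n] }  — shift
  I7: { [Y → n n .] }  — reduce
  I8: { [X → . Y n x], [Y → . X Y X], [Y → . d Y S], [Y → . d Y n], [Y → . n n], [Y → X . Y X] }  — shift
  I9: { [S → . / d X], [S → . /], [S → . X n], [X → . Y n x], [X → Y . n x], [Y → . X Y X], [Y → . d Y S], [Y → . d Y n], [Y → . n n], [Y → d Y . S], [Y → d Y . n] }  — shift
  I10: { [Y → d Y S .] }  — reduce
  I11: { [X → Y n . x], [Y → d Y n .], [Y → n . n] }  — shift, reduce
  I12: { [X → Y n x .] }  — reduce
  I13: { [X → . Y n x], [X → Y . n x], [Y → . X Y X], [Y → . d Y S], [Y → . d Y n], [Y → . n n], [Y → X Y . X] }  — shift
  I14: { [X → . Y n x], [Y → . X Y X], [Y → . d Y S], [Y → . d Y n], [Y → . n n], [Y → X . Y X], [Y → X Y X .] }  — shift, reduce
  I15: { [X → Y n . x], [Y → n . n] }  — shift
  I16: { [X → Y n . x] }  — shift
  I17: { [S → X n .], [Y → n . n] }  — shift, reduce
  I18: { [S → / d . X], [X → . Y n x], [Y → . X Y X], [Y → . d Y S], [Y → . d Y n], [Y → . n n] }  — shift
  I19: { [S → / d X .], [X → . Y n x], [Y → . X Y X], [Y → . d Y S], [Y → . d Y n], [Y → . n n], [Y → X . Y X] }  — shift, reduce

Conflict in state I1:
  Shift-reduce conflict between [S → / .] and [S → / . d X]
So the grammar is NOT LR(0).

Answer: No. Shift-reduce conflict between [S → / .] and [S → / . d X]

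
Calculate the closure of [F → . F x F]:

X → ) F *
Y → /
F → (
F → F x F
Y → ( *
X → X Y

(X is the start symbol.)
{ [F → . (], [F → . F x F] }

Start with: [F → . F x F]
  [F → . F x F] has the dot before F: add [F → . (]
No further items can be added.

CLOSURE = { [F → . (], [F → . F x F] }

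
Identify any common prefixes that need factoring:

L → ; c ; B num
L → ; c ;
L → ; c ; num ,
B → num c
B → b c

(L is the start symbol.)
Yes, L has productions with common prefix '; c ;'

Left-factoring is needed when two productions for the same non-terminal
share a common prefix on the right-hand side.

Productions for L:
  L → ; c ; B num
  L → ; c ;
  L → ; c ; num ,
Productions for B:
  B → num c
  B → b c

Found common prefix '; c ;' in productions for L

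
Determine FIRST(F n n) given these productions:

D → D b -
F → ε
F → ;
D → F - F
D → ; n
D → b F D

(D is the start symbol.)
FIRST sets of the non-terminals involved (from the grammar, by fixed-point iteration):
  FIRST(F) = { ';', ε }

To compute FIRST(F n n), process the symbols left to right:
Symbol F is a non-terminal. Add FIRST(F) \ {ε} = { ';' }
F is nullable (ε ∈ FIRST(F)), continue to the next symbol.
Symbol n is a terminal. Add 'n' and stop.
FIRST(F n n) = { ';', 'n' }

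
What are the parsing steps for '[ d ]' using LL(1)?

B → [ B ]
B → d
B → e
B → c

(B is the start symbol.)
Stack is shown with the top on the left.

Stack    Input    Action
------------------------
B $      [ d ] $  output B → [ B ]
[ B ] $  [ d ] $  match '['
B ] $    d ] $    output B → d
d ] $    d ] $    match 'd'
] $      ] $      match ']'
$        $        accept

The string is accepted.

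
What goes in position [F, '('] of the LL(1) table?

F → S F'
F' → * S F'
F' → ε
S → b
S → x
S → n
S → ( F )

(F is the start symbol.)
To find M[F, '('], we find productions for F where '(' is in the predict set (PREDICT(N → α) = (FIRST(α) \ {ε}) ∪ (FOLLOW(N) if α ⇒* ε)).

Relevant sets:
  FIRST(S) = { '(', 'b', 'n', 'x' }

F → S F': PREDICT = { '(', 'b', 'n', 'x' }
  '(' is in predict set, so this production goes in M[F, '(']

M[F, '('] = F → S F'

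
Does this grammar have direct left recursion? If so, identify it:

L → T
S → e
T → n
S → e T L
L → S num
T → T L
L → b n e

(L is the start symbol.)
L → T: starts with T
S → e: starts with e
T → n: starts with n
S → e T L: starts with e
L → S num: starts with S
T → T L: LEFT RECURSIVE (starts with T)
L → b n e: starts with b

The grammar has direct left recursion on: T.

Answer: Yes, T is left-recursive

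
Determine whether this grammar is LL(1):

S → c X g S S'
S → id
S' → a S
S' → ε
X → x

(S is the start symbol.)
No. Predict set conflict for S': { 'a' }

A grammar is LL(1) if for each non-terminal N with multiple productions, the predict sets of those productions are pairwise disjoint, where PREDICT(N → α) = (FIRST(α) \ {ε}) ∪ (FOLLOW(N) if α ⇒* ε).

Relevant sets:
  FOLLOW(S') = { $, 'a' }

For S:
  PREDICT(S → c X g S S') = { 'c' }
  PREDICT(S → id) = { 'id' }
For S':
  PREDICT(S' → a S) = { 'a' }
  PREDICT(S' → ε) = { $, 'a' }
X has a single production, so nothing to check there.

Conflict found: Predict set conflict for S': { 'a' }
The grammar is NOT LL(1).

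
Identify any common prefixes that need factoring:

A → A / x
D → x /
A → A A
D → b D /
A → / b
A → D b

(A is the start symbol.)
Left-factoring is needed when two productions for the same non-terminal
share a common prefix on the right-hand side.

Productions for A:
  A → A / x
  A → A A
  A → / b
  A → D b
Productions for D:
  D → x /
  D → b D /

Found common prefix 'A' in productions for A

Answer: Yes, A has productions with common prefix 'A'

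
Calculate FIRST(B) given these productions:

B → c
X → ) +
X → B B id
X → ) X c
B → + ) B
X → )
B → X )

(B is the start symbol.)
{ ')', '+', 'c' }

To compute FIRST(B), examine every production with B on the left-hand side, reading each right-hand side left to right until a non-nullable symbol is reached.

FIRST sets of the other non-terminals involved (by the same procedure, iterated to a fixed point):
  FIRST(X) = { ')', '+', 'c' }

From B → c:
  - c is a terminal: add 'c' and stop
From B → + ) B:
  - '+' is a terminal: add '+' and stop
From B → X ):
  - X is a non-terminal: add FIRST(X) \ {ε} = { ')', '+', 'c' }
    X is not nullable, so stop

Collecting: FIRST(B) = { ')', '+', 'c' }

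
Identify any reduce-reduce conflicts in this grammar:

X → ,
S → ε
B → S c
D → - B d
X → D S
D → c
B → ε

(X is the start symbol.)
Yes — I2: [B → .] vs [S → .]

A reduce-reduce conflict occurs when an LR(0) state has two complete items [A → α .] and [B → β .] — both call for a reduction, and with no lookahead the parser cannot choose between them.

Augment with X' → X and build the canonical LR(0) collection (I0 = CLOSURE({[X' → . X]}), then GOTO on every symbol after a dot until no new states appear). It has 11 states:
  I0: { [D → . - B d], [D → . c], [X → . ,], [X → . D S], [X' → . X] }  — shift
  I1: { [X → , .] }  — reduce
  I2: { [B → . S c], [B → .], [D → - . B d], [S → .] }  — 2 reduces
  I3: { [S → .], [X → D . S] }  — reduce
  I4: { [X' → X .] }  — accept
  I5: { [D → c .] }  — reduce
  I6: { [X → D S .] }  — reduce
  I7: { [D → - B . d] }  — shift
  I8: { [B → S . c] }  — shift
  I9: { [B → S c .] }  — reduce
  I10: { [D → - B d .] }  — reduce

I2 contains complete items [B → .], [S → .] — reduce-reduce conflict.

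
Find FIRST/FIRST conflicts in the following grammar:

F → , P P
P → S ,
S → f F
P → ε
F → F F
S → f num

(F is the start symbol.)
A FIRST/FIRST conflict occurs when two productions N → α and N → β for the same non-terminal have FIRST(α) ∩ FIRST(β) ≠ ∅ (with ε ∈ FIRST of a nullable right-hand side, so two nullable alternatives also conflict).

FIRST sets of the non-terminals at (or reachable through a nullable prefix from) the front of some alternative:
  FIRST(F) = { ',' }
  FIRST(S) = { 'f' }

Productions for F:
  F → , P P: FIRST = { ',' }
  F → F F: FIRST = { ',' }
Productions for P:
  P → S ,: FIRST = { 'f' }
  P → ε: FIRST = { ε }
Productions for S:
  S → f F: FIRST = { 'f' }
  S → f num: FIRST = { 'f' }

Conflict for F: F → , P P and F → F F
  Overlap: { ',' }
Conflict for S: S → f F and S → f num
  Overlap: { 'f' }

Answer: Yes. F → ',' P P / F → F F on { ',' }; S → f F / S → f num on { 'f' }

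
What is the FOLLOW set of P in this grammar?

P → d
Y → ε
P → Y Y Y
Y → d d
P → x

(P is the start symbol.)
{ $ }

To compute FOLLOW(P), find every occurrence of P on a right-hand side N → α P β: add FIRST(β) \ {ε}, and if β is empty or nullable also add FOLLOW(N). Iterate to a fixed point.

P is the start symbol, so $ ∈ FOLLOW(P).
P does not occur on any right-hand side.

Taking the union: FOLLOW(P) = { $ }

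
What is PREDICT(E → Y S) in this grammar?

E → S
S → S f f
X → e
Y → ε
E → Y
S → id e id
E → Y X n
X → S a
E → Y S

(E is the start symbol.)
PREDICT(E → Y S) = (FIRST(RHS) \ {ε}) ∪ (FOLLOW(E) if ε ∈ FIRST(RHS), i.e. RHS ⇒* ε)
FIRST(Y) = { ε }
FIRST(S) = { 'id' }
FIRST(Y S) = { 'id' }
ε ∉ FIRST(Y S), so FOLLOW(E) is not added.
PREDICT(E → Y S) = { 'id' }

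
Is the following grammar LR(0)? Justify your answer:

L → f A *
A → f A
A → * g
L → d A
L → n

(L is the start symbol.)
A grammar is LR(0) if no state in the canonical LR(0) collection has:
  - both a shift item (dot before a terminal) and a complete item (shift-reduce conflict), or
  - two or more complete items (reduce-reduce conflict; the accept item [L' → L .] counts as a complete item here).

Augment with L' → L and build the canonical LR(0) collection (I0 = CLOSURE({[L' → . L]}), then GOTO on every symbol after a dot until no new states appear). It has 12 states:
  I0: { [L → . d A], [L → . f A *], [L → . n], [L' → . L] }  — shift
  I1: { [L' → L .] }  — accept
  I2: { [A → . * g], [A → . f A], [L → d . A] }  — shift
  I3: { [A → . * g], [A → . f A], [L → f . A *] }  — shift
  I4: { [L → n .] }  — reduce
  I5: { [A → * . g] }  — shift
  I6: { [L → f A . *] }  — shift
  I7: { [A → . * g], [A → . f A], [A → f . A] }  — shift
  I8: { [A → f A .] }  — reduce
  I9: { [L → f A * .] }  — reduce
  I10: { [A → * g .] }  — reduce
  I11: { [L → d A .] }  — reduce

Every state is either a pure shift/goto state or contains exactly one complete item and nothing to shift — no conflicts. The grammar is LR(0).

Answer: Yes, the grammar is LR(0)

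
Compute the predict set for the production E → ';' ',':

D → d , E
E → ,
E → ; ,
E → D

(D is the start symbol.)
PREDICT(E → ';' ',') = (FIRST(RHS) \ {ε}) ∪ (FOLLOW(E) if ε ∈ FIRST(RHS), i.e. RHS ⇒* ε)
FIRST(';' ',') = { ';' }
ε ∉ FIRST(';' ','), so FOLLOW(E) is not added.
PREDICT(E → ';' ',') = { ';' }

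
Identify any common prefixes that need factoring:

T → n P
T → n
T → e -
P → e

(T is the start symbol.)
Left-factoring is needed when two productions for the same non-terminal
share a common prefix on the right-hand side.

Productions for T:
  T → n P
  T → n
  T → e -

Found common prefix 'n' in productions for T

Answer: Yes, T has productions with common prefix 'n'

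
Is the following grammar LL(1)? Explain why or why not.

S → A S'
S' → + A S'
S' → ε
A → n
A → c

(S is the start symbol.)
Yes, the grammar is LL(1).

Relevant sets:
  FOLLOW(S') = { $ }

For S':
  PREDICT(S' → '+' A S') = { '+' }
  PREDICT(S' → ε) = { $ }
For A:
  PREDICT(A → n) = { 'n' }
  PREDICT(A → c) = { 'c' }
S has a single production, so nothing to check there.

All predict sets are disjoint. The grammar IS LL(1).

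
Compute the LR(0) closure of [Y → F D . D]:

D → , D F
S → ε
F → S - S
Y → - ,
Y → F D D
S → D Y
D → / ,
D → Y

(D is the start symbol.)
Start with: [Y → F D . D]
  [Y → F D . D] has the dot before D: add [D → . , D F], [D → . / ,], [D → . Y]
  [D → . Y] has the dot before Y: add [Y → . - ,], [Y → . F D D]
  [Y → . F D D] has the dot before F: add [F → . S - S]
  [F → . S - S] has the dot before S: add [S → .], [S → . D Y]
No further items can be added.

CLOSURE = { [D → . , D F], [D → . / ,], [D → . Y], [F → . S - S], [S → . D Y], [S → .], [Y → . - ,], [Y → . F D D], [Y → F D . D] }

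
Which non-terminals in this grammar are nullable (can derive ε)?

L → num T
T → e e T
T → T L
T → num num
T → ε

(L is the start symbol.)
{ 'T' }

A non-terminal is nullable if it can derive ε (the empty string): either it has an ε-production, or it has a production whose right-hand side consists entirely of nullable non-terminals.

ε-productions: T → ε
So T is immediately nullable.
No further non-terminal can be added: every production for the remaining non-terminals contains a terminal or a non-nullable non-terminal.
Nullable = { 'T' }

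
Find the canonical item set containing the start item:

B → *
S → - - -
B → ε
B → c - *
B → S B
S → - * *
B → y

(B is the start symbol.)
{ [B → . *], [B → . S B], [B → . c - *], [B → . y], [B → .], [B' → . B], [S → . - * *], [S → . - - -] }

First, augment the grammar with B' → B
I₀ = CLOSURE({ [B' → . B] }):
  [B' → . B] has the dot before B: add [B → . *], [B → .], [B → . c - *], [B → . S B], [B → . y]
  [B → . S B] has the dot before S: add [S → . - - -], [S → . - * *]
No further items can be added.

I₀ = { [B → . *], [B → . S B], [B → . c - *], [B → . y], [B → .], [B' → . B], [S → . - * *], [S → . - - -] }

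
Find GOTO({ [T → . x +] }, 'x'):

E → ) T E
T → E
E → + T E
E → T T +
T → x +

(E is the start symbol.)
{ [T → x . +] }

GOTO(I, 'x') = CLOSURE({ [A → αX.β] : [A → α.Xβ] ∈ I, X = 'x' })

Items with dot before 'x', with the dot advanced:
  [T → . x +] → [T → x . +]
Closure adds nothing (no advanced item has the dot before a non-terminal).

GOTO = { [T → x . +] }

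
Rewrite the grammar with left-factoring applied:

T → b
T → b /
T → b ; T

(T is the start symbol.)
T → b T'
T' → ε
T' → /
T' → ; T

Left-factoring transforms A → αβ₁ | αβ₂ into A → αA' and A' → β₁ | β₂
(α is the longest common prefix among the alternatives). Repeat until
no nonterminal has two alternatives with a common prefix.

Round 1: T has alternatives sharing prefix 'b'. Introduce T': T → b T'
  Add: T' → ε
  Add: T' → /
  Add: T' → ; T

No remaining common prefixes — done.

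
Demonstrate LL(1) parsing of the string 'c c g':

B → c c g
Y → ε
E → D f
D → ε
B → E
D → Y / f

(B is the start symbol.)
Stack is shown with the top on the left.

Stack    Input    Action
------------------------
B $      c c g $  output B → c c g
c c g $  c c g $  match 'c'
c g $    c g $    match 'c'
g $      g $      match 'g'
$        $        accept

The string is accepted.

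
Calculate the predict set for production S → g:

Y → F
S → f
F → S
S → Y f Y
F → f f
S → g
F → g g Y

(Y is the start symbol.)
{ 'g' }

PREDICT(S → g) = (FIRST(RHS) \ {ε}) ∪ (FOLLOW(S) if ε ∈ FIRST(RHS), i.e. RHS ⇒* ε)
FIRST(g) = { 'g' }
ε ∉ FIRST(g), so FOLLOW(S) is not added.
PREDICT(S → g) = { 'g' }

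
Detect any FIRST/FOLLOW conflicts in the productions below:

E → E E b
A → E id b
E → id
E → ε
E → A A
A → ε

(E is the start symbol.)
Yes. E → E E b with FOLLOW(E) on { 'b', 'id' }; E → id with FOLLOW(E) on { 'id' }; E → A A with FOLLOW(E) on { 'b', 'id' }; A → E id b with FOLLOW(A) on { 'b', 'id' }

Nullable non-terminals: A, E.
FIRST sets used below: FIRST(E) = { 'b', 'id', ε }, FIRST(A) = { 'b', 'id', ε }

A: nullable alternative(s) A → ε; FOLLOW(A) = { $, 'b', 'id' }
  A → E id b: FIRST \ {ε} = { 'b', 'id' } — overlaps FOLLOW(A) on { 'b', 'id' }: CONFLICT
  A → ε: FIRST \ {ε} = { } — this is the only nullable alternative, skip

E: nullable alternative(s) E → ε, E → A A; FOLLOW(E) = { $, 'b', 'id' }
  E → E E b: FIRST \ {ε} = { 'b', 'id' } — overlaps FOLLOW(E) on { 'b', 'id' }: CONFLICT
  E → id: FIRST \ {ε} = { 'id' } — overlaps FOLLOW(E) on { 'id' }: CONFLICT
  E → ε: FIRST \ {ε} = { } — disjoint from FOLLOW(E)
  E → A A: FIRST \ {ε} = { 'b', 'id' } — overlaps FOLLOW(E) on { 'b', 'id' }: CONFLICT

So the grammar has 4 FIRST/FOLLOW conflicts (marked CONFLICT above).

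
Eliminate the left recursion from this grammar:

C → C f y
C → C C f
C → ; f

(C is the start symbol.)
C → ; f C'
C' → f y C'
C' → C f C'
C' → ε

C is directly left-recursive. The standard transformation for
  A → A α₁ | ... | A α_m | β₁ | ... | β_n
is
  A  → β₁ A' | ... | β_n A'
  A' → α₁ A' | ... | α_m A' | ε

C → ; f becomes C → ; f C'
C → C f y becomes C' → f y C'
C → C C f becomes C' → C f C'
Add C' → ε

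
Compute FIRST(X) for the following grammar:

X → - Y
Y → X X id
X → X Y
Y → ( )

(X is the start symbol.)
From X → - Y:
  - '-' is a terminal: add '-' and stop
From X → X Y:
  - X is the symbol being defined: contributes nothing new
    X is not nullable, so stop

Collecting: FIRST(X) = { '-' }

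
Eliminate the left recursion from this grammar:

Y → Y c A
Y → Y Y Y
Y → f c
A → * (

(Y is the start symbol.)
Y is directly left-recursive. The standard transformation for
  A → A α₁ | ... | A α_m | β₁ | ... | β_n
is
  A  → β₁ A' | ... | β_n A'
  A' → α₁ A' | ... | α_m A' | ε

Y → f c becomes Y → f c Y'
Y → Y c A becomes Y' → c A Y'
Y → Y Y Y becomes Y' → Y Y Y'
Add Y' → ε

Productions for other non-terminals are unchanged:
  A → * (

Resulting grammar:
Y → f c Y'
Y' → c A Y'
Y' → Y Y Y'
Y' → ε
A → * (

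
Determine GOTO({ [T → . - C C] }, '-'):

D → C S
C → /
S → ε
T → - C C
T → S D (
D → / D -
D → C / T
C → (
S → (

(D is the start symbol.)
{ [C → . (], [C → . /], [T → - . C C] }

GOTO(I, '-') = CLOSURE({ [A → αX.β] : [A → α.Xβ] ∈ I, X = '-' })

Items with dot before '-', with the dot advanced:
  [T → . - C C] → [T → - . C C]
Closure of the advanced items:
  [T → - . C C] has the dot before C: add [C → . /], [C → . (]

GOTO = { [C → . (], [C → . /], [T → - . C C] }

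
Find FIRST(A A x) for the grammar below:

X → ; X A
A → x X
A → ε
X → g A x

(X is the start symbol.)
FIRST sets of the non-terminals involved (from the grammar, by fixed-point iteration):
  FIRST(A) = { 'x', ε }

To compute FIRST(A A x), process the symbols left to right:
Symbol A is a non-terminal. Add FIRST(A) \ {ε} = { 'x' }
A is nullable (ε ∈ FIRST(A)), continue to the next symbol.
Symbol A is a non-terminal. Add FIRST(A) \ {ε} = { 'x' }
A is nullable (ε ∈ FIRST(A)), continue to the next symbol.
Symbol x is a terminal. Add 'x' and stop.
FIRST(A A x) = { 'x' }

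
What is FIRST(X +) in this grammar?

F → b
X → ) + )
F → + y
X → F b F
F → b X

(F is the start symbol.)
FIRST sets of the non-terminals involved (from the grammar, by fixed-point iteration):
  FIRST(X) = { ')', '+', 'b' }

To compute FIRST(X +), process the symbols left to right:
Symbol X is a non-terminal. Add FIRST(X) \ {ε} = { ')', '+', 'b' }
X is not nullable (ε ∉ FIRST(X)), so stop here.
FIRST(X +) = { ')', '+', 'b' }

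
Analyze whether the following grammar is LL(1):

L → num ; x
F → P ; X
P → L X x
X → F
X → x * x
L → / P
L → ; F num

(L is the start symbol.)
Yes, the grammar is LL(1).

Relevant sets:
  FIRST(F) = { '/', ';', 'num' }

For L:
  PREDICT(L → num ';' x) = { 'num' }
  PREDICT(L → '/' P) = { '/' }
  PREDICT(L → ';' F num) = { ';' }
For X:
  PREDICT(X → F) = { '/', ';', 'num' }
  PREDICT(X → x '*' x) = { 'x' }
F, P have a single production, so nothing to check there.

All predict sets are disjoint. The grammar IS LL(1).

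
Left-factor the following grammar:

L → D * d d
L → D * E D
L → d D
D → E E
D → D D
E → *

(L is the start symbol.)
Left-factoring transforms A → αβ₁ | αβ₂ into A → αA' and A' → β₁ | β₂
(α is the longest common prefix among the alternatives). Repeat until
no nonterminal has two alternatives with a common prefix.

Round 1: L has alternatives sharing prefix 'D *'. Introduce L': L → D * L'
  Add: L' → d d
  Add: L' → E D

No remaining common prefixes — done.

Resulting grammar:
L → D * L'
L' → d d
L' → E D
L → d D
D → E E
D → D D
E → *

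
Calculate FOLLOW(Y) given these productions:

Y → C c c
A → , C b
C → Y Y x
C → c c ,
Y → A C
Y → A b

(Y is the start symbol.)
To compute FOLLOW(Y), find every occurrence of Y on a right-hand side N → α Y β: add FIRST(β) \ {ε}, and if β is empty or nullable also add FOLLOW(N). Iterate to a fixed point.

Y is the start symbol, so $ ∈ FOLLOW(Y).
In C → Y Y x: Y is followed by Y x, add FIRST(Y x) \ {ε} = { ',', 'c' }
In C → Y Y x: Y is followed by x, add FIRST(x) \ {ε} = { 'x' }

Taking the union: FOLLOW(Y) = { $, ',', 'c', 'x' }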